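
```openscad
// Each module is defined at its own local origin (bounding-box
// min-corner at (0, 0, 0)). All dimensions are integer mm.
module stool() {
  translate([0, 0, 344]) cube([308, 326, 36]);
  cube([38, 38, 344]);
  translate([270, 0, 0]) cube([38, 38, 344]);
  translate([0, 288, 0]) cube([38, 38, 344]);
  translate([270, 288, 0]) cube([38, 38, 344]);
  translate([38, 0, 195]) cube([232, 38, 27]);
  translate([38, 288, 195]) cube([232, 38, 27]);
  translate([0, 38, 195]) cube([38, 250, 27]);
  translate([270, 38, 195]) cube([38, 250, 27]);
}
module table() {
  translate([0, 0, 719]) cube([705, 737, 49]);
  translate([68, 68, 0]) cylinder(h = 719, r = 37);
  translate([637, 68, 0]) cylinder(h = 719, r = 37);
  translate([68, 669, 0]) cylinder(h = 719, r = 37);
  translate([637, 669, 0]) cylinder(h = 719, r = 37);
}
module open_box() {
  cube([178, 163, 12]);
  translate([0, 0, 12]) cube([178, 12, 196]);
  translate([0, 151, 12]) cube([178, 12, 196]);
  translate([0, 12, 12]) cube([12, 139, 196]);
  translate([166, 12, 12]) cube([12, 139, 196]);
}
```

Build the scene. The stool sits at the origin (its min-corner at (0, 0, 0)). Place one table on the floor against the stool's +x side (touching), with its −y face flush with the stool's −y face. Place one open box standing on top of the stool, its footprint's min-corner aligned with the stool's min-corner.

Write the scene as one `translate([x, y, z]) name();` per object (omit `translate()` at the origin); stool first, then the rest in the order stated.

stool();
translate([308, 0, 0]) table();
translate([0, 0, 380]) open_box();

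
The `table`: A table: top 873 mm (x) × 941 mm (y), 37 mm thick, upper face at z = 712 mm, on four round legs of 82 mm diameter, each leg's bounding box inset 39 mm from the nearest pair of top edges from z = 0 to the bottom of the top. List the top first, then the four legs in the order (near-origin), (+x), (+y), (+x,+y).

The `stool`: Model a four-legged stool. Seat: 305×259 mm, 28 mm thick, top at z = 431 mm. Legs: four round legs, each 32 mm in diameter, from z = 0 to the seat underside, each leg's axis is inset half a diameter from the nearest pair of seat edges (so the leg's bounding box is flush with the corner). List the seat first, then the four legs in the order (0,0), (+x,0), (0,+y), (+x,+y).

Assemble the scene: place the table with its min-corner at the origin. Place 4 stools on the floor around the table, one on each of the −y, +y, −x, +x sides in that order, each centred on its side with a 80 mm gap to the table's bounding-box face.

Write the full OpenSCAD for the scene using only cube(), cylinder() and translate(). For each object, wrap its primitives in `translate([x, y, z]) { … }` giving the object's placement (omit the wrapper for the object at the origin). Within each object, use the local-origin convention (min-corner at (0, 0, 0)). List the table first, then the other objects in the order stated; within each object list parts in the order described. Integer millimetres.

translate([0, 0, 675]) cube([873, 941, 37]);
translate([80, 80, 0]) cylinder(h = 675, r = 41);
translate([793, 80, 0]) cylinder(h = 675, r = 41);
translate([80, 861, 0]) cylinder(h = 675, r = 41);
translate([793, 861, 0]) cylinder(h = 675, r = 41);
translate([284, -339, 0]) {
  translate([0, 0, 403]) cube([305, 259, 28]);
  translate([16, 16, 0]) cylinder(h = 403, r = 16);
  translate([289, 16, 0]) cylinder(h = 403, r = 16);
  translate([16, 243, 0]) cylinder(h = 403, r = 16);
  translate([289, 243, 0]) cylinder(h = 403, r = 16);
}
translate([284, 1021, 0]) {
  translate([0, 0, 403]) cube([305, 259, 28]);
  translate([16, 16, 0]) cylinder(h = 403, r = 16);
  translate([289, 16, 0]) cylinder(h = 403, r = 16);
  translate([16, 243, 0]) cylinder(h = 403, r = 16);
  translate([289, 243, 0]) cylinder(h = 403, r = 16);
}
translate([-385, 341, 0]) {
  translate([0, 0, 403]) cube([305, 259, 28]);
  translate([16, 16, 0]) cylinder(h = 403, r = 16);
  translate([289, 16, 0]) cylinder(h = 403, r = 16);
  translate([16, 243, 0]) cylinder(h = 403, r = 16);
  translate([289, 243, 0]) cylinder(h = 403, r = 16);
}
translate([953, 341, 0]) {
  translate([0, 0, 403]) cube([305, 259, 28]);
  translate([16, 16, 0]) cylinder(h = 403, r = 16);
  translate([289, 16, 0]) cylinder(h = 403, r = 16);
  translate([16, 243, 0]) cylinder(h = 403, r = 16);
  translate([289, 243, 0]) cylinder(h = 403, r = 16);
}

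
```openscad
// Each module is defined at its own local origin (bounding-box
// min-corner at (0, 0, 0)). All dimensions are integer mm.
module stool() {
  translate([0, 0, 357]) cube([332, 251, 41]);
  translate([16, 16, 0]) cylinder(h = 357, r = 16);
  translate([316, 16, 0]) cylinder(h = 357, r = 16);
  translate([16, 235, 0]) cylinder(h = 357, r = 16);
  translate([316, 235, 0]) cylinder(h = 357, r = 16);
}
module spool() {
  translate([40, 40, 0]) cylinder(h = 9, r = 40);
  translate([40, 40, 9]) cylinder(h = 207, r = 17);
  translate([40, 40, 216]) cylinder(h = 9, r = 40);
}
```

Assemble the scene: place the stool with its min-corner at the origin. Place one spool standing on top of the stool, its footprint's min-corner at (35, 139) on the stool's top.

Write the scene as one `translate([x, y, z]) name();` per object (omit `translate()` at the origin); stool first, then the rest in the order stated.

stool();
translate([35, 139, 398]) spool();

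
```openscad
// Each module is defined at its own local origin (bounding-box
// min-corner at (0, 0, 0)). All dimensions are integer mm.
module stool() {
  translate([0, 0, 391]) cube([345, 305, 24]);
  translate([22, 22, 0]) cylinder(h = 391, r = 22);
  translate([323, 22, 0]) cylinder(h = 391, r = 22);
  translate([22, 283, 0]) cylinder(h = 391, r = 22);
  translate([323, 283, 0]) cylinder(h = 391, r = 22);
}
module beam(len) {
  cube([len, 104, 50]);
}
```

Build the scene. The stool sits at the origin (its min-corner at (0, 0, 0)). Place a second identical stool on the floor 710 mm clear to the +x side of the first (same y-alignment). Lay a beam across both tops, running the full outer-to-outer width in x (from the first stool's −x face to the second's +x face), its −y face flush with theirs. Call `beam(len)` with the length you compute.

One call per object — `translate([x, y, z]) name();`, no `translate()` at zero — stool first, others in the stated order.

stool();
translate([1055, 0, 0]) stool();
translate([0, 0, 415]) beam(1400);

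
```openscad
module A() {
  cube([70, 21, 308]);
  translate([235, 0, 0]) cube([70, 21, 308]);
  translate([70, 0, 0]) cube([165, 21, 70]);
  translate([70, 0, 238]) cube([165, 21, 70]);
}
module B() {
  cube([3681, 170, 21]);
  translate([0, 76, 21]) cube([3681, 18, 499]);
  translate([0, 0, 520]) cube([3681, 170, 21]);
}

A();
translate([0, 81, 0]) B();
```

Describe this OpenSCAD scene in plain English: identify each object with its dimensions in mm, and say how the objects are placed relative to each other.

A is a picture frame with a 165×168 mm rectangular opening (x by z) and a uniform 70 mm border on every side. Frame depth is 21 mm along y. It is built from two vertical stiles running the full outside height and two horizontal rails spanning the gap between the stiles.

B is an I-beam lying along x, 3681 mm long. Overall section height 541 mm. Two flanges 170 mm wide (y) and 21 mm thick, one on the floor and one at the top; a web 18 mm thick runs between them, centred on the flange width.

The I-beam is on the floor beside the picture frame on its +y side.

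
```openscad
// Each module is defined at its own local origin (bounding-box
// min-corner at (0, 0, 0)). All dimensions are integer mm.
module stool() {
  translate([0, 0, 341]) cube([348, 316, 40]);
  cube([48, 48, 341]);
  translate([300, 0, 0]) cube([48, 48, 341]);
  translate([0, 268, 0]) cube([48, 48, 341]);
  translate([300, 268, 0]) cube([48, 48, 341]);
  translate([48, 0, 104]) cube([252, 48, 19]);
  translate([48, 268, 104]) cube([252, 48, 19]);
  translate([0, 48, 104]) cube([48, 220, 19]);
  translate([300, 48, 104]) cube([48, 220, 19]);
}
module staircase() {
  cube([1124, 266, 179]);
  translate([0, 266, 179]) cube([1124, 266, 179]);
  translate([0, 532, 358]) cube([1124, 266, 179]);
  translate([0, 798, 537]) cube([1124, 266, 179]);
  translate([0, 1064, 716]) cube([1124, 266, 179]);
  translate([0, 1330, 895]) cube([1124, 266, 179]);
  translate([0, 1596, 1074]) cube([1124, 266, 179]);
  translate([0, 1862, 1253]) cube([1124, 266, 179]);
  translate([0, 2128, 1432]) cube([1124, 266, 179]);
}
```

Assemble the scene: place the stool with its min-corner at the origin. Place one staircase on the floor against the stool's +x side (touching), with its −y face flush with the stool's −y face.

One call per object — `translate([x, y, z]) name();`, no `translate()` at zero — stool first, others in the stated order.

stool();
translate([348, 0, 0]) staircase();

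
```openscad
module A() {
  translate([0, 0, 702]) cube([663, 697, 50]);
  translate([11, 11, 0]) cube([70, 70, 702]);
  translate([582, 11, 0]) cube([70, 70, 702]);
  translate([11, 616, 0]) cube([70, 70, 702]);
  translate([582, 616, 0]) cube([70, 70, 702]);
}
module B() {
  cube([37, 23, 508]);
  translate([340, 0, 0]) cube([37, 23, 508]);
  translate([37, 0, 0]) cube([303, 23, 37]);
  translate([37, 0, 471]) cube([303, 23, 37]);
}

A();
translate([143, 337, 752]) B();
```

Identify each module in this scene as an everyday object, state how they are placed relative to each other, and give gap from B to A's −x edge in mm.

A is a table. B is a picture frame. The picture frame is on top of the table, centred. The gap from the picture frame to the table's −x edge is 143 mm.

The picture frame's min-x is at 143; the table's min-x is 0; gap = 143 mm.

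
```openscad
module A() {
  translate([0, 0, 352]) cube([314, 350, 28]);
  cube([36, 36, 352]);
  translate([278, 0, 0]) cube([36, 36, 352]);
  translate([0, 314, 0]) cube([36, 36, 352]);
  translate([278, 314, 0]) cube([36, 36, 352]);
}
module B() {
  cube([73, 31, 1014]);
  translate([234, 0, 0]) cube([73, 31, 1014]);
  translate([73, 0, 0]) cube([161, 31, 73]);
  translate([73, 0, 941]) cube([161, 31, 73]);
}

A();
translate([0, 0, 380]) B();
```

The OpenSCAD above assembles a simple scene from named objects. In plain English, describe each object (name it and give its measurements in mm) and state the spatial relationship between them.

A is a simple wooden stool: a rectangular seat 314 mm (x) by 350 mm (y), 28 mm thick, top face at z = 380 mm, on four square legs, each 36×36 mm in cross-section. The legs rest on z = 0, each flush with a corner of the seat.

B is a picture frame with a 161×868 mm rectangular opening (x by z) and a uniform 73 mm border on every side. Frame depth is 31 mm along y. It is built from two vertical stiles running the full outside height and two horizontal rails spanning the gap between the stiles.

The picture frame is on top of the stool.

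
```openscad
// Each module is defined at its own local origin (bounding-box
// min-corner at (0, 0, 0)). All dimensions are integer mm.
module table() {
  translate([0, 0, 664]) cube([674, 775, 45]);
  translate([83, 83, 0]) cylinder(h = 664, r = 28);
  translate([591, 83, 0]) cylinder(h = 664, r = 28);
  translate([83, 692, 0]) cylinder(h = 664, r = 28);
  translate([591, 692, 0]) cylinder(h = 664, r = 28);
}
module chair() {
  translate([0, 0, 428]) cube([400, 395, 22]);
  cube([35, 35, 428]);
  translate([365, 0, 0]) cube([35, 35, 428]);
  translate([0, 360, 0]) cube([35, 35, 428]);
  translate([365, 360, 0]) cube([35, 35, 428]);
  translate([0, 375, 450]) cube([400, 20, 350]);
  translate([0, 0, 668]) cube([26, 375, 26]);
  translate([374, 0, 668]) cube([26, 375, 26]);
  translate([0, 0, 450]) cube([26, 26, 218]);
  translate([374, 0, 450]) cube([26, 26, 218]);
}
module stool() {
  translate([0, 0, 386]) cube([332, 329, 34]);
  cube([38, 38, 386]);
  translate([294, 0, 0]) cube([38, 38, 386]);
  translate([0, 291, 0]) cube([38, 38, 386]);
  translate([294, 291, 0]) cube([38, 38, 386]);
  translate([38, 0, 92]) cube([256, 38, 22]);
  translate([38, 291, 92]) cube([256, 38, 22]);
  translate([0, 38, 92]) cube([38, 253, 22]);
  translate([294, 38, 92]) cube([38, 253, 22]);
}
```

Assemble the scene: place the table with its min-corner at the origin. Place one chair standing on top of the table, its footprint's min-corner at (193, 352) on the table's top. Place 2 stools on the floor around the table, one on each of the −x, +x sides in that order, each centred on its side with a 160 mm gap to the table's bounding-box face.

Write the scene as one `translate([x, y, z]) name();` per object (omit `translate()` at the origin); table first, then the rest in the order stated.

table();
translate([193, 352, 709]) chair();
translate([-492, 223, 0]) stool();
translate([834, 223, 0]) stool();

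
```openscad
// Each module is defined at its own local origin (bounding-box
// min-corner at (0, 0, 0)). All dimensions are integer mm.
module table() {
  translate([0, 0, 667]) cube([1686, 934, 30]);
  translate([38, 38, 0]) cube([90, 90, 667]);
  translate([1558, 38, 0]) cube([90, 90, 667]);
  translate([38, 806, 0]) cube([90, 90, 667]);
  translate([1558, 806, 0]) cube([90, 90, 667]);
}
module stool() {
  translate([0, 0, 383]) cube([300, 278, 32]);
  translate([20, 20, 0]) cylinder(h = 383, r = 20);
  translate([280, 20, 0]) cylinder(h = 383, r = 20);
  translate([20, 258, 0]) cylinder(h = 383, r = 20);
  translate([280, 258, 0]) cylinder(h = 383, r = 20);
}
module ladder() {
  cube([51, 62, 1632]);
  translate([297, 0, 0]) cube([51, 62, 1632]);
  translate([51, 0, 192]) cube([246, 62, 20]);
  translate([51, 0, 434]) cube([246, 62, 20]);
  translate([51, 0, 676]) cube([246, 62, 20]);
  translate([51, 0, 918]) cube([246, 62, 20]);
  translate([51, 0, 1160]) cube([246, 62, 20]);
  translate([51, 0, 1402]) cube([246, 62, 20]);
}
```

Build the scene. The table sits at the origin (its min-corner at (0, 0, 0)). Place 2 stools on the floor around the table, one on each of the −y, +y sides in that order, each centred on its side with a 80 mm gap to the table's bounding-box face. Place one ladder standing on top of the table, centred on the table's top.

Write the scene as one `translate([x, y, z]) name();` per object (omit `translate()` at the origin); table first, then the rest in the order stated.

table();
translate([693, -358, 0]) stool();
translate([693, 1014, 0]) stool();
translate([669, 436, 697]) ladder();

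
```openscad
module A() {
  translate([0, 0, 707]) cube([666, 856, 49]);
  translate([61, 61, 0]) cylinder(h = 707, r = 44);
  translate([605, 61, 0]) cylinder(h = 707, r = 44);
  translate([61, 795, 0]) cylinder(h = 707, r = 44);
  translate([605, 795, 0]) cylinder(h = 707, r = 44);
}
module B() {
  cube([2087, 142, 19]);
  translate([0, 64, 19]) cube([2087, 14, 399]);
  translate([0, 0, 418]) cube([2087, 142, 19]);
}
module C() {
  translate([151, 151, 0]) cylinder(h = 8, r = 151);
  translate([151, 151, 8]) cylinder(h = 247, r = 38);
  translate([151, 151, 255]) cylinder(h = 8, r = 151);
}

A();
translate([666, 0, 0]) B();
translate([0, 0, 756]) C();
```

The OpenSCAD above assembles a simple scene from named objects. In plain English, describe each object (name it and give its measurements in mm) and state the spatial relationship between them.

A is a table: top 666 mm (x) × 856 mm (y), 49 mm thick, upper face at z = 756 mm, on four round legs of 88 mm diameter, each leg's bounding box inset 17 mm from the nearest pair of top edges, running from z = 0 to the bottom of the top.

B is an I-beam lying along x, 2087 mm long. Overall section height 437 mm. Two flanges 142 mm wide (y) and 19 mm thick, one on the floor and one at the top; a web 14 mm thick runs between them, centred on the flange width.

C is a spool: two coaxial disc flanges of radius 151 mm and thickness 8 mm, joined by a core cylinder of radius 38 mm and height 247 mm. The lower flange rests on z = 0 and the three cylinders share a vertical axis.

The I-beam is against the table's +x side, with their −y faces flush. The spool is on top of the table.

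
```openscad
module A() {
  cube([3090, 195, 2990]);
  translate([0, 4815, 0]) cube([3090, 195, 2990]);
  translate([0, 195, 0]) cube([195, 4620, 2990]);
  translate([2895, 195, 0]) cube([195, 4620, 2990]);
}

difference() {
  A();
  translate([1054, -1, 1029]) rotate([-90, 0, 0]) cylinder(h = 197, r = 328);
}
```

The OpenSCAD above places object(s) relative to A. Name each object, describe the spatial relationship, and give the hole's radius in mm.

The subtracted cylinder has r = 328 mm.

A is a house frame. The house frame has a circular hole through its front wall. The hole's radius is 328 mm.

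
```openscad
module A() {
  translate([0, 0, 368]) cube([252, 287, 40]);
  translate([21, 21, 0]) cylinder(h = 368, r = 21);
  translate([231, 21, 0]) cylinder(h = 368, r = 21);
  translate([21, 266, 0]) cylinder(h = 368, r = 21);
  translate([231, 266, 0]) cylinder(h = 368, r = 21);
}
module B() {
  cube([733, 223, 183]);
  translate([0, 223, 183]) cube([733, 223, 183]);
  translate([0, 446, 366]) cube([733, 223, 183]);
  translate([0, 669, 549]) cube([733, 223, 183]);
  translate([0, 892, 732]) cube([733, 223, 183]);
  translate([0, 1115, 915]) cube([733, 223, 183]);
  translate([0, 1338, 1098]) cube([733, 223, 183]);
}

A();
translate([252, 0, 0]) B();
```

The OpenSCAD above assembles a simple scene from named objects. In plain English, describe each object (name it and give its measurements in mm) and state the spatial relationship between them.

A is a simple wooden stool: a rectangular seat 252 mm (x) by 287 mm (y), 40 mm thick, top face at z = 408 mm, on four round legs, each 42 mm in diameter. The legs rest on z = 0, each leg's axis is inset half a diameter from the nearest pair of seat edges (so the leg's bounding box is flush with the corner).

B is a straight staircase of 7 solid steps. Each step is 733 mm wide (x), 223 mm deep (y, the going) and 183 mm tall (the rise). The first step rests on the floor; each subsequent step sits one going further in +y and one rise higher in +z, directly behind and above the previous step with no overlap.

The staircase is against the stool's +x side, with their −y faces flush.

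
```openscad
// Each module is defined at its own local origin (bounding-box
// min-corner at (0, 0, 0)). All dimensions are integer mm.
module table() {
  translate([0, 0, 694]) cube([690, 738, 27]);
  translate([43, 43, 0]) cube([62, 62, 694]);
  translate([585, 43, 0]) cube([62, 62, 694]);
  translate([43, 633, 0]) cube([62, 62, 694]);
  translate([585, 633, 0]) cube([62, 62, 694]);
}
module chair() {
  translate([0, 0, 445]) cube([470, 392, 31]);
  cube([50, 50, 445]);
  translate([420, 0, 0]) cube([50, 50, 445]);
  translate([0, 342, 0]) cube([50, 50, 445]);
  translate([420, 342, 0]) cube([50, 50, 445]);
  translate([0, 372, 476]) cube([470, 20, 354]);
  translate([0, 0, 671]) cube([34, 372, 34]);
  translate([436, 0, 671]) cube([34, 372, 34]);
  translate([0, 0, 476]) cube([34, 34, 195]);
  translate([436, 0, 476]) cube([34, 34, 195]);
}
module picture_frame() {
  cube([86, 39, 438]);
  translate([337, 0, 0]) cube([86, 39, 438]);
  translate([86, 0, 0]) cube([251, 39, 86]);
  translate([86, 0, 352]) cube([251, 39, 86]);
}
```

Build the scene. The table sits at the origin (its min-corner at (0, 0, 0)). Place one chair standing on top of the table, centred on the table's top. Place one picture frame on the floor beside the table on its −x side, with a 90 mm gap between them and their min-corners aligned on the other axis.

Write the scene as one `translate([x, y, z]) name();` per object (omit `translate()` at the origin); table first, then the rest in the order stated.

table();
translate([110, 173, 721]) chair();
translate([-513, 0, 0]) picture_frame();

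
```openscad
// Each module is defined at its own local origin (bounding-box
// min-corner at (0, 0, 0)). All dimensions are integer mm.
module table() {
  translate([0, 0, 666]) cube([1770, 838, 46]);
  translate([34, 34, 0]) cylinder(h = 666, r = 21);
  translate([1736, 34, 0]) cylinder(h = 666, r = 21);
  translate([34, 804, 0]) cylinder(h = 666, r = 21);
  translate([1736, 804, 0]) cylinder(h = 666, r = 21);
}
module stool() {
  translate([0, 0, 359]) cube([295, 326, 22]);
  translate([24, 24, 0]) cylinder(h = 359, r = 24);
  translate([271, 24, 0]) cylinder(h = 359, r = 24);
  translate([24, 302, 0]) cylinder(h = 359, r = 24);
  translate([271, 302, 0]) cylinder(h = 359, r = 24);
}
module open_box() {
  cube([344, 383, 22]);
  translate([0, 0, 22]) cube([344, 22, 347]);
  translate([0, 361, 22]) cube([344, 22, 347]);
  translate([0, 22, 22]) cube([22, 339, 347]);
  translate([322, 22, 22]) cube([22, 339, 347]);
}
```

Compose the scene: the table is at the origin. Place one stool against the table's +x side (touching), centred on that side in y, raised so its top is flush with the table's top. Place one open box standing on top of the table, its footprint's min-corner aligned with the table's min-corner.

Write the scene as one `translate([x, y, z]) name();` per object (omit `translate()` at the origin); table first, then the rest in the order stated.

table();
translate([1770, 256, 331]) stool();
translate([0, 0, 712]) open_box();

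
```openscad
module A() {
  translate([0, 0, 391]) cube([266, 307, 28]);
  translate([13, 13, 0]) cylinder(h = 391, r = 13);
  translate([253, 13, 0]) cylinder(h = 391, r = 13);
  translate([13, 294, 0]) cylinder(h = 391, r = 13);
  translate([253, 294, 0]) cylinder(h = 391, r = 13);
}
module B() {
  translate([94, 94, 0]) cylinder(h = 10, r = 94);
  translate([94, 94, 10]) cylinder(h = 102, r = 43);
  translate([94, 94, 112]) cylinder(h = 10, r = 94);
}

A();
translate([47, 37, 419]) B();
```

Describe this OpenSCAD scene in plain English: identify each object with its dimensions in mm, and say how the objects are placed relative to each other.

A is a four-legged stool. The seat is a 266×307×28 mm slab whose top surface is at z = 419 mm; four round legs, each 26 mm in diameter, run from the floor (z = 0) to the underside of the seat, each leg's axis is inset half a diameter from the nearest pair of seat edges (so the leg's bounding box is flush with the corner).

B is a spool: two coaxial disc flanges of radius 94 mm and thickness 10 mm, joined by a core cylinder of radius 43 mm and height 102 mm. The lower flange rests on z = 0 and the three cylinders share a vertical axis.

The spool is on top of the stool.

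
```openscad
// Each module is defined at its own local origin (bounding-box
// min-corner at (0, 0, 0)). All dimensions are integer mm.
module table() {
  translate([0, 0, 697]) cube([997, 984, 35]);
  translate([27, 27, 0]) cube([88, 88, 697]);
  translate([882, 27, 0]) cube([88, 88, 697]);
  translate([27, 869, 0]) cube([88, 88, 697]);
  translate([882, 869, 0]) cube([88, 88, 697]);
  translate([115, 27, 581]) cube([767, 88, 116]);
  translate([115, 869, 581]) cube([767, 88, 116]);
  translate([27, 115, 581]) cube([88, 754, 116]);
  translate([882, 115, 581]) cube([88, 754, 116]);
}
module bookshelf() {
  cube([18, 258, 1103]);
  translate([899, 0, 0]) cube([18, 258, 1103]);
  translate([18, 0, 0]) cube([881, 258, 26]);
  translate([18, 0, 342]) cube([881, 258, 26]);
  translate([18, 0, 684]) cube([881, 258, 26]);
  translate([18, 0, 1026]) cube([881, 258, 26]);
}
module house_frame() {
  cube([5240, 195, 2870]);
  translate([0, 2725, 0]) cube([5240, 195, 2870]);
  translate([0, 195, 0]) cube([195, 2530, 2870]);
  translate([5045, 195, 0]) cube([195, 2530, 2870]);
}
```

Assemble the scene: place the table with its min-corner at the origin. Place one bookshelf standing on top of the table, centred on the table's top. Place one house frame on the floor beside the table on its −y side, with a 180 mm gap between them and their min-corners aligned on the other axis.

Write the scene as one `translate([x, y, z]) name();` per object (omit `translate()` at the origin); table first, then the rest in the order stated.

table();
translate([40, 363, 732]) bookshelf();
translate([0, -3100, 0]) house_frame();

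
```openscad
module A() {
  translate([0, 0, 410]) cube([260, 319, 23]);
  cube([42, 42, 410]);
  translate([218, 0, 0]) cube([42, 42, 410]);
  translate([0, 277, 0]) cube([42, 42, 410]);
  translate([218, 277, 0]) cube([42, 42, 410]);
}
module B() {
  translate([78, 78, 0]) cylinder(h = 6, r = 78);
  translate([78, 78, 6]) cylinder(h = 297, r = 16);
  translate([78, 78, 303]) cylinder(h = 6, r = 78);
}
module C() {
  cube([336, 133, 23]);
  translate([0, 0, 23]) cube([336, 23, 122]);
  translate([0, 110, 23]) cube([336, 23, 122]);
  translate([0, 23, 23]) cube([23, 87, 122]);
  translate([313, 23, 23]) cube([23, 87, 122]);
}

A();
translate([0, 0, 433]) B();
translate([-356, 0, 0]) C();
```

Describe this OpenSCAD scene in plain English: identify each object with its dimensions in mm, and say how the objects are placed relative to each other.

A is a simple wooden stool: a rectangular seat 260 mm (x) by 319 mm (y), 23 mm thick, top face at z = 433 mm, on four square legs, each 42×42 mm in cross-section. The legs rest on z = 0, each flush with a corner of the seat.

B is a spool: two coaxial disc flanges of radius 78 mm and thickness 6 mm, joined by a core cylinder of radius 16 mm and height 297 mm. The lower flange rests on z = 0 and the three cylinders share a vertical axis.

C is an open storage box with external size 336×133×145 mm and wall thickness 23 mm (the base is also 23 mm thick). The base covers the whole footprint; the four walls stand on the base, with the y-facing walls full-width and the x-facing walls fitting between their inner faces.

The spool is on top of the stool. The open box is on the floor beside the stool on its −x side.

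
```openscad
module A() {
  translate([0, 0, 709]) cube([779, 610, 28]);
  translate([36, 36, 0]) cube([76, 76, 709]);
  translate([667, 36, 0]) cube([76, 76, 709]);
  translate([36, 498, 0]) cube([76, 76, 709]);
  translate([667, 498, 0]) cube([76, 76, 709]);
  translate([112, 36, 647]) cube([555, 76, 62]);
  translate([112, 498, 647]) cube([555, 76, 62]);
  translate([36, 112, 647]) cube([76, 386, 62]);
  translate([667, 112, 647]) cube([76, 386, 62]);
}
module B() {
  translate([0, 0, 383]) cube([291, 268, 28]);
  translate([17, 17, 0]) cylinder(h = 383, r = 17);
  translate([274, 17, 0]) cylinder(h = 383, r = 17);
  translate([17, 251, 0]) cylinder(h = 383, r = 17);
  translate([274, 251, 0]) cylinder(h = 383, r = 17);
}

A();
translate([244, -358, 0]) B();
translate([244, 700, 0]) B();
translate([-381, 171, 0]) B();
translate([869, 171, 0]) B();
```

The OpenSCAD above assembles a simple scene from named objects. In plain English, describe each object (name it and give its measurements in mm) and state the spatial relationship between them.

A is a rectangular dining table. The top is 779×610×28 mm with its upper surface at z = 737 mm. It stands on four 76×76 mm square legs, each inset 36 mm from the nearest pair of top edges, running from the floor to the underside of the top. Four apron rails, 76 mm thick and 62 mm tall, run between adjacent legs with their top edges flush with the underside of the top and their outer faces flush with the legs' outer faces.

B is a simple wooden stool: a rectangular seat 291 mm (x) by 268 mm (y), 28 mm thick, top face at z = 411 mm, on four round legs, each 34 mm in diameter. The legs rest on z = 0, each leg's axis is inset half a diameter from the nearest pair of seat edges (so the leg's bounding box is flush with the corner).

Four stools sit around the table at the −y, +y, −x, +x sides.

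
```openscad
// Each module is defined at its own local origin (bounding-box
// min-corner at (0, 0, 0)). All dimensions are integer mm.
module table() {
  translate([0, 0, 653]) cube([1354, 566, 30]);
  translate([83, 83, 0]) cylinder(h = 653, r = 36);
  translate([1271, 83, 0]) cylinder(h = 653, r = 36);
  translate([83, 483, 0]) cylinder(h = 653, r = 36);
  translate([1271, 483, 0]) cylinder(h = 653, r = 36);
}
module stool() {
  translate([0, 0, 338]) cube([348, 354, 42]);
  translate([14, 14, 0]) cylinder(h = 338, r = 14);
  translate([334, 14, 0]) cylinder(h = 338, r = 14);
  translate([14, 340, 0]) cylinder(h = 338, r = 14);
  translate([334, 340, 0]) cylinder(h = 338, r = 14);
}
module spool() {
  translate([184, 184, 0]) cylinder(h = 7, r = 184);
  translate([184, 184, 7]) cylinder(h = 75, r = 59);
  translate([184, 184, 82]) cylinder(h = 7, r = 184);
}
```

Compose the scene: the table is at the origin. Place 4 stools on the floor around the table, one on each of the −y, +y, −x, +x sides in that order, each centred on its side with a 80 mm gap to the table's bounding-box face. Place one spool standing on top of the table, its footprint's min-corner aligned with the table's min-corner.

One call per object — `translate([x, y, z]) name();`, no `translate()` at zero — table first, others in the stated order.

table();
translate([503, -434, 0]) stool();
translate([503, 646, 0]) stool();
translate([-428, 106, 0]) stool();
translate([1434, 106, 0]) stool();
translate([0, 0, 683]) spool();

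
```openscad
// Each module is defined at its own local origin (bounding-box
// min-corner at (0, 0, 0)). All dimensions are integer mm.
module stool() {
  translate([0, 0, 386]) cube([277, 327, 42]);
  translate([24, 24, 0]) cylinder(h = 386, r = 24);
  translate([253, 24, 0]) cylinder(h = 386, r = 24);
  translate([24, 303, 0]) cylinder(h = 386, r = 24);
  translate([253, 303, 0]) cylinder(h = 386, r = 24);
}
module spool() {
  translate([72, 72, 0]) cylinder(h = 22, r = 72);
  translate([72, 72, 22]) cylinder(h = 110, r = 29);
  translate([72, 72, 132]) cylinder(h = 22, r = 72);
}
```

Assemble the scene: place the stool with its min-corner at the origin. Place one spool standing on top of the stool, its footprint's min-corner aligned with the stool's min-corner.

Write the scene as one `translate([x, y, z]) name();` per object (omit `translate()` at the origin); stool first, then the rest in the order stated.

stool();
translate([0, 0, 428]) spool();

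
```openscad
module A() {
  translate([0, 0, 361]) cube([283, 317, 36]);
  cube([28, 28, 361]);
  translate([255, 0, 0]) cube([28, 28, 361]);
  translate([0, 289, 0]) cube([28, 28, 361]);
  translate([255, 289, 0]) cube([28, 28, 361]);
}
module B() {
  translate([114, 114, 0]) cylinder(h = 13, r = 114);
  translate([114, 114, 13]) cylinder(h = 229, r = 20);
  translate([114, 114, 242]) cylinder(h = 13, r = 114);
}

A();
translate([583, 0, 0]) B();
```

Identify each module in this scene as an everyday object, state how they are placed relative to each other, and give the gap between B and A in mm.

A is a stool. B is a spool. The spool is on the floor beside the stool on its +x side. The gap between the spool and the stool is 300 mm.

The spool's nearest face is 300 mm from the stool's +x face.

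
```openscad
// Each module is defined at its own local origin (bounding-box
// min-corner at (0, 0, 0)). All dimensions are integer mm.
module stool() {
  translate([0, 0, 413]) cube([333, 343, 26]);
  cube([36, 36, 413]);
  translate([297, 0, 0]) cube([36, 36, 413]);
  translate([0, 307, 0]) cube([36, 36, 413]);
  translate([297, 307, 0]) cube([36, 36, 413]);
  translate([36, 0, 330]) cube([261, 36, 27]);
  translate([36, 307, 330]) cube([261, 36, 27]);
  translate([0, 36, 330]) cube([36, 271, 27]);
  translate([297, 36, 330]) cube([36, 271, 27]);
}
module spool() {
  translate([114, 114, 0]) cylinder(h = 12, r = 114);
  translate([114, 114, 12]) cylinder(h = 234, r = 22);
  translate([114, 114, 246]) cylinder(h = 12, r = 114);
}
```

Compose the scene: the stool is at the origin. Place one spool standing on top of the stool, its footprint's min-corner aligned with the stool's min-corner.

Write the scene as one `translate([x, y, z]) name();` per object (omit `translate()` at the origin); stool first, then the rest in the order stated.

stool();
translate([0, 0, 439]) spool();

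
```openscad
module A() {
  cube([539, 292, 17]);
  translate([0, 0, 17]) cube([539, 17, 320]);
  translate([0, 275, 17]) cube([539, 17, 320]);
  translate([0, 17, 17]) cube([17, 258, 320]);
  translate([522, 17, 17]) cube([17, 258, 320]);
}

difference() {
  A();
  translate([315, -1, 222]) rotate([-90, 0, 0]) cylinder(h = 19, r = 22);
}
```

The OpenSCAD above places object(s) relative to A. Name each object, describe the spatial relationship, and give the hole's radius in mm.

The subtracted cylinder has r = 22 mm.

A is an open box. The open box has a circular hole through its front wall. The hole's radius is 22 mm.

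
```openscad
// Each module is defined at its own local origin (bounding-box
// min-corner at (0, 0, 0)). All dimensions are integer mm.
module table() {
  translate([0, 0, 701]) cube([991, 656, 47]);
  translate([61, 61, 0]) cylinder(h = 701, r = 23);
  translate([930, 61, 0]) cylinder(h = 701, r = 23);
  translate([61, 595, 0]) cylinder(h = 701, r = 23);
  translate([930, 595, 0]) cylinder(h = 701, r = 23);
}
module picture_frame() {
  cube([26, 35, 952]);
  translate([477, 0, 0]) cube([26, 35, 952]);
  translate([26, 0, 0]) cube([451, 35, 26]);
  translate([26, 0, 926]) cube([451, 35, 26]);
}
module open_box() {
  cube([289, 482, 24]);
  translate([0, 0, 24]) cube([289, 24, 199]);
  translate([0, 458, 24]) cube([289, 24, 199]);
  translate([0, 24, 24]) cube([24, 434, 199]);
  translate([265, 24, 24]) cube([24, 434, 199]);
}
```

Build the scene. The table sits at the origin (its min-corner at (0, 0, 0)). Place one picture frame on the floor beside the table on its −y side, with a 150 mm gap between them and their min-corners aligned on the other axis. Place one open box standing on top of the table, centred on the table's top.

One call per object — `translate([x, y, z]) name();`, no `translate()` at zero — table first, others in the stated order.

table();
translate([0, -185, 0]) picture_frame();
translate([351, 87, 748]) open_box();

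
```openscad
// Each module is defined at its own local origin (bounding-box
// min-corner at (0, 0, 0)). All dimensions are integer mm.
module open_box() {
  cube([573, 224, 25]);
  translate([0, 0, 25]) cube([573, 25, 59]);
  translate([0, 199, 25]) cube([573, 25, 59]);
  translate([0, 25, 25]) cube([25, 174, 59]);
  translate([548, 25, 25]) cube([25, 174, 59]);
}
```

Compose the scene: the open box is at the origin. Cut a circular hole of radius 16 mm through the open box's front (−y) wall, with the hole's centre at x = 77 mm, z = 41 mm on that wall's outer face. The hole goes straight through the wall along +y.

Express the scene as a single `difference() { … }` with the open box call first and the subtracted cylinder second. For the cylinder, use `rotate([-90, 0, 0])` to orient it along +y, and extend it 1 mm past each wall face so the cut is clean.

difference() {
  open_box();
  translate([77, -1, 41]) rotate([-90, 0, 0]) cylinder(h = 27, r = 16);
}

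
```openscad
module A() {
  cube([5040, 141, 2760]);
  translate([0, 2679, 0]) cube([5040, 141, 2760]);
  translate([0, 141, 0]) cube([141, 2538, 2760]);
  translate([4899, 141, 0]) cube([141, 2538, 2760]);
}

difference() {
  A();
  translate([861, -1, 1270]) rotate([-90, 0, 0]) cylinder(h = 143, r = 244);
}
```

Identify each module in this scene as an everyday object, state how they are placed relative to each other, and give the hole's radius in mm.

The subtracted cylinder has r = 244 mm.

A is a house frame. The house frame has a circular hole through its front wall. The hole's radius is 244 mm.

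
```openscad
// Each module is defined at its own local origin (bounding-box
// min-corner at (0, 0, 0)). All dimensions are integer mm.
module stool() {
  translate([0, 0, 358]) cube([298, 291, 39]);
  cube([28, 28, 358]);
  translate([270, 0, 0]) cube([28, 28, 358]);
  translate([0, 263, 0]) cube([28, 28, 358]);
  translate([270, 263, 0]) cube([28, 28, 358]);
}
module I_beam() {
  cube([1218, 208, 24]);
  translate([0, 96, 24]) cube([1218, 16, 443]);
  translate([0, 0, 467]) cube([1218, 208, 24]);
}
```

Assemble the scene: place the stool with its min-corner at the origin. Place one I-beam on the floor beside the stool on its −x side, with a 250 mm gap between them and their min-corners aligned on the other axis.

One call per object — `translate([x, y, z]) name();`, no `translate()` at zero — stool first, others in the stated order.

stool();
translate([-1468, 0, 0]) I_beam();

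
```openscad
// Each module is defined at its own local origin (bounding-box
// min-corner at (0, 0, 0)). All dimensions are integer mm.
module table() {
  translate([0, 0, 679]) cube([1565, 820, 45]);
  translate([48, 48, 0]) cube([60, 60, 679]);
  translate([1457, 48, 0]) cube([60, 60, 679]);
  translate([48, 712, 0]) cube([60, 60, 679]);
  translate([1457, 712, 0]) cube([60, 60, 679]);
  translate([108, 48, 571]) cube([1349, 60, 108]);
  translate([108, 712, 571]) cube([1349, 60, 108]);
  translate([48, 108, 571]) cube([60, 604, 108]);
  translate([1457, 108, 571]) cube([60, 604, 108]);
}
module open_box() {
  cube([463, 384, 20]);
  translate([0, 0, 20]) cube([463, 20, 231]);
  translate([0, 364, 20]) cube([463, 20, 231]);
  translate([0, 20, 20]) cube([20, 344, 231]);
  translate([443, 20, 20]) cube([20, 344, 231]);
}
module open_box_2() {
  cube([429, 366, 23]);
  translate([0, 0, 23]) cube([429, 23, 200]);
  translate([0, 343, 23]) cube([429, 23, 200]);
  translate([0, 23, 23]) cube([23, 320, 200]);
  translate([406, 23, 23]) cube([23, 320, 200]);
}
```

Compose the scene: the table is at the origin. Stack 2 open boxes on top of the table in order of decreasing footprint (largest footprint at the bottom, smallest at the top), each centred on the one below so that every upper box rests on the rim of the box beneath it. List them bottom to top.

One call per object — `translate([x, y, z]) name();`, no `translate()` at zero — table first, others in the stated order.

table();
translate([551, 218, 724]) open_box();
translate([568, 227, 975]) open_box_2();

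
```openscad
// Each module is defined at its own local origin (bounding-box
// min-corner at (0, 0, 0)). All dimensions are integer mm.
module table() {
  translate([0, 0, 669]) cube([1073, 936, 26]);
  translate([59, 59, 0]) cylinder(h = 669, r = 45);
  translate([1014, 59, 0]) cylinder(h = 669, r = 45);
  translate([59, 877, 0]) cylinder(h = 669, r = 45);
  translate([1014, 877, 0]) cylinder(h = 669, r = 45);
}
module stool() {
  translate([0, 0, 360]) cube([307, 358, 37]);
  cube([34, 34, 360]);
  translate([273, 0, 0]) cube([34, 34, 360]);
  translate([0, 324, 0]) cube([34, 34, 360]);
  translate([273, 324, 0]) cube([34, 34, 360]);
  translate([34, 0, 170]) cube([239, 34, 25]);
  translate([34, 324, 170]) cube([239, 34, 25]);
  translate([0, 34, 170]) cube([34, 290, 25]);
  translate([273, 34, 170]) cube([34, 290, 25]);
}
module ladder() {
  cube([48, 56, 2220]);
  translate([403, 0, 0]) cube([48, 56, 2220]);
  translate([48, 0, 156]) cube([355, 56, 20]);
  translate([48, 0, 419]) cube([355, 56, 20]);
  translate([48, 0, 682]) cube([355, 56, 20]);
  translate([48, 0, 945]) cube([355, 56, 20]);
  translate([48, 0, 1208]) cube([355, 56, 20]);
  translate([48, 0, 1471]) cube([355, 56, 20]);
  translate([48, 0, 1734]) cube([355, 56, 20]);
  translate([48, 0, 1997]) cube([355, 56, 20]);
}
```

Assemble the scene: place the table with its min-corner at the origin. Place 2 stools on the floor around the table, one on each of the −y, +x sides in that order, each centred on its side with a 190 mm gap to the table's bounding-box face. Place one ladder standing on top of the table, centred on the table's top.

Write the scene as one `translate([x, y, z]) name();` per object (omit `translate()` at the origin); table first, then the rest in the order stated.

table();
translate([383, -548, 0]) stool();
translate([1263, 289, 0]) stool();
translate([311, 440, 695]) ladder();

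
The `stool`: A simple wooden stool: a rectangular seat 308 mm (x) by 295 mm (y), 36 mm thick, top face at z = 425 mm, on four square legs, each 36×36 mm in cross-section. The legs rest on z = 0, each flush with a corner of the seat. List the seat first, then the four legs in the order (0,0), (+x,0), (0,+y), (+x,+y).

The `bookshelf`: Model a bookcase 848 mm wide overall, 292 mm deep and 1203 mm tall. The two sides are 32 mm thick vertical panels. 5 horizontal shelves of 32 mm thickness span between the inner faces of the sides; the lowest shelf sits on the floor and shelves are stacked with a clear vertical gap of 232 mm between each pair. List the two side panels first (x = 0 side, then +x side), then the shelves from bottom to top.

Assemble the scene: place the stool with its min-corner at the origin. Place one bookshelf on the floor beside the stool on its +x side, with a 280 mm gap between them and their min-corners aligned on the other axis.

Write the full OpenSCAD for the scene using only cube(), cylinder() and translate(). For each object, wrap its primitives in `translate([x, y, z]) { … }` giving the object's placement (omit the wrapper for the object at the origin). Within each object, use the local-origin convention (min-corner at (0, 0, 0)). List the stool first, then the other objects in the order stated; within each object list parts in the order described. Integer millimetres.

translate([0, 0, 389]) cube([308, 295, 36]);
cube([36, 36, 389]);
translate([272, 0, 0]) cube([36, 36, 389]);
translate([0, 259, 0]) cube([36, 36, 389]);
translate([272, 259, 0]) cube([36, 36, 389]);
translate([588, 0, 0]) {
  cube([32, 292, 1203]);
  translate([816, 0, 0]) cube([32, 292, 1203]);
  translate([32, 0, 0]) cube([784, 292, 32]);
  translate([32, 0, 264]) cube([784, 292, 32]);
  translate([32, 0, 528]) cube([784, 292, 32]);
  translate([32, 0, 792]) cube([784, 292, 32]);
  translate([32, 0, 1056]) cube([784, 292, 32]);
}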